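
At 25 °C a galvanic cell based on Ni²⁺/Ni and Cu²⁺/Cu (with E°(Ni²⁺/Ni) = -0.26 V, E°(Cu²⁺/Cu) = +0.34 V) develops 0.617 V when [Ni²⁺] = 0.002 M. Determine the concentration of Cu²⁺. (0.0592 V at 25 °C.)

From the Nernst equation, log Q = n(E° − E)/0.0592 = 2(0.60 − 0.617)/0.0592 = -0.574, so Q = 0.266.
With Q = [Ni²⁺]/[Cu²⁺] and the known concentrations, [Cu²⁺] in the denominator gives [Cu²⁺] = 0.0075 M.

0.0075 M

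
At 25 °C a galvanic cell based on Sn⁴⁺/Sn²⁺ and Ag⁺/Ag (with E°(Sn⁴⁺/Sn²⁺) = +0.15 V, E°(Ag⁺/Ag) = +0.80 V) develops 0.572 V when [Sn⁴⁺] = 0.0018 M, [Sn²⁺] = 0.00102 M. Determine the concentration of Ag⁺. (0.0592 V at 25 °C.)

0.064 M

From the Nernst equation, log Q = n(E° − E)/0.0592 = 2(0.65 − 0.572)/0.0592 = 2.635, so Q = 432.
With Q = [Sn⁴⁺]/([Sn²⁺]·[Ag⁺]^2) and the known concentrations, [Ag⁺]^2 in the denominator gives [Ag⁺] = 0.064 M.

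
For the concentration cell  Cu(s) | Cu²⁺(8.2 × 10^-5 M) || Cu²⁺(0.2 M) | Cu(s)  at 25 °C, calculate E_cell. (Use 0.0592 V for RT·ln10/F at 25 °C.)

0.10 V

Both half-cells are Cu²⁺/Cu, so E°_cell = 0. The concentrated side is the cathode; the cell reaction moves Cu²⁺ from high to low concentration with n = 2.
Q = [Cu²⁺]_dilute/[Cu²⁺]_conc = 8.2 × 10^-5/0.2 = 4.1 × 10^-4.
E = 0 − (0.0592/2) log Q = −(0.0592/2)(-3.387) = 0.1003 V.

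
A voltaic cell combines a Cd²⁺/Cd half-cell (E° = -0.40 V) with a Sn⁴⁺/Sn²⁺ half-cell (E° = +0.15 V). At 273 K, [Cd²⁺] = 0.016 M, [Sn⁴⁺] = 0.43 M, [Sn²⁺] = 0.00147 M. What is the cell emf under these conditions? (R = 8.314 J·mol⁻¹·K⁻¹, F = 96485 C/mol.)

0.665 V

The Sn⁴⁺/Sn²⁺ couple has the higher reduction potential and acts as the cathode, so E°_cell = +0.15 − (-0.40) = 0.55 V.
Balancing electrons gives n = 2; the reaction quotient is Q = [Cd²⁺]·[Sn²⁺]/[Sn⁴⁺] = 5.47 × 10^-5.
E = E° − (RT/nF) ln Q = 0.55 − (8.314×273)/(2×96485) × (-9.814) = 0.550 + 0.115 = 0.665 V.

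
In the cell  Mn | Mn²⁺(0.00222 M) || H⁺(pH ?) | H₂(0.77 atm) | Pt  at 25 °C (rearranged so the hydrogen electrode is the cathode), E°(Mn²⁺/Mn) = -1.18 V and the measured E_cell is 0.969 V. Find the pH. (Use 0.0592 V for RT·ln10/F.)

E°_cell = 1.18 V and n = 2.
log Q = n(E° − E)/0.0592 = 2×(1.18 − 0.969)/0.0592 = 7.128.
With Q = [Mn²⁺]·P(H₂) / [H⁺]^2, solving for [H⁺] gives log[H⁺] = -4.948, so pH = 4.95.

pH = 4.95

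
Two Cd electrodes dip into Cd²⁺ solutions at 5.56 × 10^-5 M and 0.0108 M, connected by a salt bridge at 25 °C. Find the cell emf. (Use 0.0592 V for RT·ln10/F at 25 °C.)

0.068 V

Both half-cells are Cd²⁺/Cd, so E°_cell = 0. The concentrated side is the cathode; the cell reaction moves Cd²⁺ from high to low concentration with n = 2.
Q = [Cd²⁺]_dilute/[Cd²⁺]_conc = 5.56 × 10^-5/0.0108 = 0.00515.
E = 0 − (0.0592/2) log Q = −(0.0592/2)(-2.288) = 0.0677 V.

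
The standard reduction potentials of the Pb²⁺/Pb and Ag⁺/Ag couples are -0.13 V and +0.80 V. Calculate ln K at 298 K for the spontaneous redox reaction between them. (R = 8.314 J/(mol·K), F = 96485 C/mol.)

ln K = 72.4

E°_cell = +0.80 − (-0.13) = 0.93 V, with n = 2 electrons transferred.
At equilibrium E = 0, so the Nernst equation gives ln K = nFE°/RT = (2)(96485)(0.93)/((8.314)(298)) = 72.43.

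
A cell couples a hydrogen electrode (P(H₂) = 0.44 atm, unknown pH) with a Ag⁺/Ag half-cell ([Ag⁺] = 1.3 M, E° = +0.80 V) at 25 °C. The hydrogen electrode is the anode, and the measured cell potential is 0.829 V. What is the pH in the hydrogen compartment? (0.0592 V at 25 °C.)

E°_cell = 0.80 V and n = 2.
log Q = n(E° − E)/0.0592 = 2×(0.80 − 0.829)/0.0592 = -0.980.
With Q = [H⁺]^2 / ([Ag⁺]^2·P(H₂)), solving for [H⁺] gives log[H⁺] = -0.554, so pH = 0.55.

pH = 0.55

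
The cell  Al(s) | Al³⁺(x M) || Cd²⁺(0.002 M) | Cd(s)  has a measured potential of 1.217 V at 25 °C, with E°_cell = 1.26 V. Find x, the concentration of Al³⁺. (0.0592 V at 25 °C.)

From the Nernst equation, log Q = n(E° − E)/0.0592 = 6(1.26 − 1.217)/0.0592 = 4.358, so Q = 2.28 × 10^4.
With Q = [Al³⁺]^2/[Cd²⁺]^3 and the known concentrations, [Al³⁺]^2 in the numerator gives [Al³⁺] = 0.014 M.

0.014 M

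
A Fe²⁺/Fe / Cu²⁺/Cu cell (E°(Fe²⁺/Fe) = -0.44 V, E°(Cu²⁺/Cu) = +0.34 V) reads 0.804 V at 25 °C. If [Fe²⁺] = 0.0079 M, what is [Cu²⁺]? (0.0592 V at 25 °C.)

From the Nernst equation, log Q = n(E° − E)/0.0592 = 2(0.78 − 0.804)/0.0592 = -0.811, so Q = 0.155.
With Q = [Fe²⁺]/[Cu²⁺] and the known concentrations, [Cu²⁺] in the denominator gives [Cu²⁺] = 0.051 M.

0.051 M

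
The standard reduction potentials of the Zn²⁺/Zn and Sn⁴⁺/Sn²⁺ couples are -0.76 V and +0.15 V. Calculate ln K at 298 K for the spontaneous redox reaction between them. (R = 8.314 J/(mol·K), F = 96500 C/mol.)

E°_cell = +0.15 − (-0.76) = 0.91 V, with n = 2 electrons transferred.
At equilibrium E = 0, so the Nernst equation gives ln K = nFE°/RT = (2)(96500)(0.91)/((8.314)(298)) = 70.89.

ln K = 70.9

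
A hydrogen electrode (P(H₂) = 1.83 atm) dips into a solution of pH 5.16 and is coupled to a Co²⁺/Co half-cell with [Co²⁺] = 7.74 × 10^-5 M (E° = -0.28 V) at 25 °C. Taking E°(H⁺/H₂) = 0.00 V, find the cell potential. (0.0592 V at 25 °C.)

0.088 V

The hydrogen couple is the cathode, so E°_cell = 0.28 V; n = 2.
[H⁺] = 10^(−5.16) = 6.9 × 10^-6 M, and Q = [Co²⁺]·P(H₂) / [H⁺]^2 = 2.96 × 10^6.
E = E° − (0.0592/2) log Q = 0.28 − (0.0592/2)(6.471) = 0.088 V.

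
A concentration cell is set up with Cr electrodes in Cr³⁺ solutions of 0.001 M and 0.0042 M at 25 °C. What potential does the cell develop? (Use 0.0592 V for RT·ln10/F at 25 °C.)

0.012 V

Both half-cells are Cr³⁺/Cr, so E°_cell = 0. The concentrated side is the cathode; the cell reaction moves Cr³⁺ from high to low concentration with n = 3.
Q = [Cr³⁺]_dilute/[Cr³⁺]_conc = 0.001/0.0042 = 0.238.
E = 0 − (0.0592/3) log Q = −(0.0592/3)(-0.623) = 0.0123 V.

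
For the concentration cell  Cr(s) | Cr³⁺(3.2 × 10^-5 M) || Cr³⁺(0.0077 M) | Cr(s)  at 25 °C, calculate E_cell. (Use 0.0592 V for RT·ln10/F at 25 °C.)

0.047 V

Both half-cells are Cr³⁺/Cr, so E°_cell = 0. The concentrated side is the cathode; the cell reaction moves Cr³⁺ from high to low concentration with n = 3.
Q = [Cr³⁺]_dilute/[Cr³⁺]_conc = 3.2 × 10^-5/0.0077 = 0.00416.
E = 0 − (0.0592/3) log Q = −(0.0592/3)(-2.381) = 0.0470 V.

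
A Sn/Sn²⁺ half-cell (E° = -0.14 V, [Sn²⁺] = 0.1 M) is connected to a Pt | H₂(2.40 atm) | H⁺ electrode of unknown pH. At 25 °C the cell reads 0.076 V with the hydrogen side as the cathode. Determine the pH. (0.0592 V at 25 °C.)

E°_cell = 0.14 V and n = 2.
log Q = n(E° − E)/0.0592 = 2×(0.14 − 0.076)/0.0592 = 2.162.
With Q = [Sn²⁺]·P(H₂) / [H⁺]^2, solving for [H⁺] gives log[H⁺] = -1.391, so pH = 1.39.

pH = 1.39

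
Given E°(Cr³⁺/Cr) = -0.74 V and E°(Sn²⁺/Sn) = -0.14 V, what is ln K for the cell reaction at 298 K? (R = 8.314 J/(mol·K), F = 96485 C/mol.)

E°_cell = -0.14 − (-0.74) = 0.60 V, with n = 6 electrons transferred.
At equilibrium E = 0, so the Nernst equation gives ln K = nFE°/RT = (6)(96485)(0.60)/((8.314)(298)) = 140.20.

ln K = 140.2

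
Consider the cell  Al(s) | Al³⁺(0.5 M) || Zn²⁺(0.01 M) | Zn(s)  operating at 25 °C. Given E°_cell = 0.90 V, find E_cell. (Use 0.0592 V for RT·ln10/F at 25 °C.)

0.847 V

Balancing electrons gives n = 6; the reaction quotient is Q = [Al³⁺]^2/[Zn²⁺]^3 = 2.5 × 10^5.
At 25 °C, E = E° − (0.0592/n) log Q = 0.90 − (0.0592/6)(5.398) = 0.900 − 0.053 = 0.847 V.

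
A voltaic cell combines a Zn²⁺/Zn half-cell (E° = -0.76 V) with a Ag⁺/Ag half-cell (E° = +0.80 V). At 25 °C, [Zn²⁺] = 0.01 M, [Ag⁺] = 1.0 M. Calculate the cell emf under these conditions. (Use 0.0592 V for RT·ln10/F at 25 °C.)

1.62 V

The Ag⁺/Ag couple has the higher reduction potential and acts as the cathode, so E°_cell = +0.80 − (-0.76) = 1.56 V.
Balancing electrons gives n = 2; the reaction quotient is Q = [Zn²⁺]/[Ag⁺]^2 = 0.0100.
At 25 °C, E = E° − (0.0592/n) log Q = 1.56 − (0.0592/2)(-2.000) = 1.560 + 0.059 = 1.619 V.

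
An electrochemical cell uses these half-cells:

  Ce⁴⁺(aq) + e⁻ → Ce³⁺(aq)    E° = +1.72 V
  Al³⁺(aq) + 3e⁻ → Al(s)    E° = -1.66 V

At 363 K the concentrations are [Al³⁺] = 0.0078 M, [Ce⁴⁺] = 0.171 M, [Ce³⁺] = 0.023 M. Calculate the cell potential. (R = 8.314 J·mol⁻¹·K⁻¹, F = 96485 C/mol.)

3.49 V

The Ce⁴⁺/Ce³⁺ couple has the higher reduction potential and acts as the cathode, so E°_cell = +1.72 − (-1.66) = 3.38 V.
Balancing electrons gives n = 3; the reaction quotient is Q = [Al³⁺]·[Ce³⁺]^3/[Ce⁴⁺]^3 = 1.9 × 10^-5.
E = E° − (RT/nF) ln Q = 3.38 − (8.314×363)/(3×96485) × (-10.872) = 3.380 + 0.113 = 3.493 V.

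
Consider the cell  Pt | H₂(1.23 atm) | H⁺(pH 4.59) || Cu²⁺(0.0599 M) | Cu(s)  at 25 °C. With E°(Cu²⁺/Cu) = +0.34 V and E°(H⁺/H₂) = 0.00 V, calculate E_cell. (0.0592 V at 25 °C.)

The Cu²⁺/Cu couple is the cathode, so E°_cell = 0.34 V; n = 2.
[H⁺] = 10^(−4.59) = 2.6 × 10^-5 M, and Q = [H⁺]^2 / ([Cu²⁺]·P(H₂)) = 8.97 × 10^-9.
E = E° − (0.0592/2) log Q = 0.34 − (0.0592/2)(-8.047) = 0.578 V.

0.58 V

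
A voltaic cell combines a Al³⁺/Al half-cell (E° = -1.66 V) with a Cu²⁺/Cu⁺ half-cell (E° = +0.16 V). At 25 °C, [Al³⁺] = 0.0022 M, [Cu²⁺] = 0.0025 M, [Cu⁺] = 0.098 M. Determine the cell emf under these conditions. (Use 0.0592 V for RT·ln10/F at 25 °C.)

The Cu²⁺/Cu⁺ couple has the higher reduction potential and acts as the cathode, so E°_cell = +0.16 − (-1.66) = 1.82 V.
Balancing electrons gives n = 3; the reaction quotient is Q = [Al³⁺]·[Cu⁺]^3/[Cu²⁺]^3 = 133.
At 25 °C, E = E° − (0.0592/n) log Q = 1.82 − (0.0592/3)(2.122) = 1.820 − 0.042 = 1.778 V.

1.78 V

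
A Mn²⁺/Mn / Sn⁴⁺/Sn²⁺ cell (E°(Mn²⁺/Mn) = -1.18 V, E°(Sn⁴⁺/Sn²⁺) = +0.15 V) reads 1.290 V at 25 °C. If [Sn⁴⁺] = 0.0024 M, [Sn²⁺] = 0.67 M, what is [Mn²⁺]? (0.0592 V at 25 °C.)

0.08 M

From the Nernst equation, log Q = n(E° − E)/0.0592 = 2(1.33 − 1.290)/0.0592 = 1.351, so Q = 22.5.
With Q = [Mn²⁺]·[Sn²⁺]/[Sn⁴⁺] and the known concentrations, [Mn²⁺] in the numerator gives [Mn²⁺] = 0.08 M.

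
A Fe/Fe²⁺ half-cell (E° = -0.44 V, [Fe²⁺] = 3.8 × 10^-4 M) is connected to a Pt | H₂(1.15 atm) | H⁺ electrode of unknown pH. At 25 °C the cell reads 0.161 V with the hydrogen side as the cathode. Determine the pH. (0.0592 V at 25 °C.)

pH = 6.39

E°_cell = 0.44 V and n = 2.
log Q = n(E° − E)/0.0592 = 2×(0.44 − 0.161)/0.0592 = 9.426.
With Q = [Fe²⁺]·P(H₂) / [H⁺]^2, solving for [H⁺] gives log[H⁺] = -6.393, so pH = 6.39.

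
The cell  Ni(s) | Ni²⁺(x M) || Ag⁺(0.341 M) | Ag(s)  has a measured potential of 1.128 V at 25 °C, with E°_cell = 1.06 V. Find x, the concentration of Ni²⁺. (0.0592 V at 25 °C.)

5.9 × 10^-4 M

From the Nernst equation, log Q = n(E° − E)/0.0592 = 2(1.06 − 1.128)/0.0592 = -2.297, so Q = 0.00504.
With Q = [Ni²⁺]/[Ag⁺]^2 and the known concentrations, [Ni²⁺] in the numerator gives [Ni²⁺] = 5.9 × 10^-4 M.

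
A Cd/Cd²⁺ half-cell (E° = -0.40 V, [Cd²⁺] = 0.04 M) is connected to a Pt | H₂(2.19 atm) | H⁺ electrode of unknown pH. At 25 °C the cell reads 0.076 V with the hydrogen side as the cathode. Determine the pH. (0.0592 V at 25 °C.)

E°_cell = 0.40 V and n = 2.
log Q = n(E° − E)/0.0592 = 2×(0.40 − 0.076)/0.0592 = 10.946.
With Q = [Cd²⁺]·P(H₂) / [H⁺]^2, solving for [H⁺] gives log[H⁺] = -6.002, so pH = 6.00.

pH = 6.00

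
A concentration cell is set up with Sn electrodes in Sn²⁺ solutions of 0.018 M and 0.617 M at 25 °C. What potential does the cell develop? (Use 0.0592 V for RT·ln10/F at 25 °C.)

0.045 V

Both half-cells are Sn²⁺/Sn, so E°_cell = 0. The concentrated side is the cathode; the cell reaction moves Sn²⁺ from high to low concentration with n = 2.
Q = [Sn²⁺]_dilute/[Sn²⁺]_conc = 0.018/0.617 = 0.0292.
E = 0 − (0.0592/2) log Q = −(0.0592/2)(-1.535) = 0.0454 V.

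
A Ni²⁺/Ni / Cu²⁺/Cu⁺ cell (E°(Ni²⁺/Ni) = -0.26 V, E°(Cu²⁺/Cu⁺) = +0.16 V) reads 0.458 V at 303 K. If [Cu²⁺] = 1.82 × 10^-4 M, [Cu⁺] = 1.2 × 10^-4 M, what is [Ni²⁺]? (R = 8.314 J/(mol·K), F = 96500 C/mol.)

From the Nernst equation, ln Q = nF(E° − E)/RT = 2×96500×(0.42 − 0.458)/(8.314×303) = -2.911, so Q = 0.0544.
With Q = [Ni²⁺]·[Cu⁺]^2/[Cu²⁺]^2 and the known concentrations, [Ni²⁺] in the numerator gives [Ni²⁺] = 0.13 M.

0.13 M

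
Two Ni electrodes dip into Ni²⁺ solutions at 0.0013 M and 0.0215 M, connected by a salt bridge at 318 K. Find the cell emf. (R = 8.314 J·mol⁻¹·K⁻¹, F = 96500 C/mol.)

0.038 V

Both half-cells are Ni²⁺/Ni, so E°_cell = 0. The concentrated side is the cathode; the cell reaction moves Ni²⁺ from high to low concentration with n = 2.
Q = [Ni²⁺]_dilute/[Ni²⁺]_conc = 0.0013/0.0215 = 0.0605.
E = 0 − (RT/nF) ln Q = −((8.314×318)/(2×96500))(-2.806) = 0.0384 V.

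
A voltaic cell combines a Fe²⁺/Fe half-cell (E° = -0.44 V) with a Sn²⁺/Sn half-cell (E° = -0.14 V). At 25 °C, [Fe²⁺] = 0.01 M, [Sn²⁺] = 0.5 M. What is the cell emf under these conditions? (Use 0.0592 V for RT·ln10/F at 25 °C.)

0.350 V

The Sn²⁺/Sn couple has the higher reduction potential and acts as the cathode, so E°_cell = -0.14 − (-0.44) = 0.30 V.
Balancing electrons gives n = 2; the reaction quotient is Q = [Fe²⁺]/[Sn²⁺] = 0.0200.
At 25 °C, E = E° − (0.0592/n) log Q = 0.30 − (0.0592/2)(-1.699) = 0.300 + 0.050 = 0.350 V.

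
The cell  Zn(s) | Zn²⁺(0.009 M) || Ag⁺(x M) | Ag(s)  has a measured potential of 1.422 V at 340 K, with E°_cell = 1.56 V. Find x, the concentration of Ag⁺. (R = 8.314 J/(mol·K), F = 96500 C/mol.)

8.5 × 10^-4 M

From the Nernst equation, ln Q = nF(E° − E)/RT = 2×96500×(1.56 − 1.422)/(8.314×340) = 9.422, so Q = 1.24 × 10^4.
With Q = [Zn²⁺]/[Ag⁺]^2 and the known concentrations, [Ag⁺]^2 in the denominator gives [Ag⁺] = 8.5 × 10^-4 M.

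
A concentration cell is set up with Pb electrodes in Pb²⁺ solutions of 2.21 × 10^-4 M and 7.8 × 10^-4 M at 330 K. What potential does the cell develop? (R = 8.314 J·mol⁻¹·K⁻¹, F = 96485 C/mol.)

0.018 V

Both half-cells are Pb²⁺/Pb, so E°_cell = 0. The concentrated side is the cathode; the cell reaction moves Pb²⁺ from high to low concentration with n = 2.
Q = [Pb²⁺]_dilute/[Pb²⁺]_conc = 2.21 × 10^-4/7.8 × 10^-4 = 0.283.
E = 0 − (RT/nF) ln Q = −((8.314×330)/(2×96485))(-1.261) = 0.0179 V.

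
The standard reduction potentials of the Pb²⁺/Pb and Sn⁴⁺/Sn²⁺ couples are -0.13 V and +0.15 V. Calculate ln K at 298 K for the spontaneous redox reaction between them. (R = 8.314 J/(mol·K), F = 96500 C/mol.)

E°_cell = +0.15 − (-0.13) = 0.28 V, with n = 2 electrons transferred.
At equilibrium E = 0, so the Nernst equation gives ln K = nFE°/RT = (2)(96500)(0.28)/((8.314)(298)) = 21.81.

ln K = 21.8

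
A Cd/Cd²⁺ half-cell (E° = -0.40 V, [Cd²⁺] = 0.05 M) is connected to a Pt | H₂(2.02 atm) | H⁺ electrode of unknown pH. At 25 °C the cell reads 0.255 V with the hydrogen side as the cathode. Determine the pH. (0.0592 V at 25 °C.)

E°_cell = 0.40 V and n = 2.
log Q = n(E° − E)/0.0592 = 2×(0.40 − 0.255)/0.0592 = 4.899.
With Q = [Cd²⁺]·P(H₂) / [H⁺]^2, solving for [H⁺] gives log[H⁺] = -2.947, so pH = 2.95.

pH = 2.95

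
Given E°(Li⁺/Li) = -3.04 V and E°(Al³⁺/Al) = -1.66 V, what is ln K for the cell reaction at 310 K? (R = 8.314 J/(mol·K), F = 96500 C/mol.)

E°_cell = -1.66 − (-3.04) = 1.38 V, with n = 3 electrons transferred.
At equilibrium E = 0, so the Nernst equation gives ln K = nFE°/RT = (3)(96500)(1.38)/((8.314)(310)) = 155.01.

ln K = 155.0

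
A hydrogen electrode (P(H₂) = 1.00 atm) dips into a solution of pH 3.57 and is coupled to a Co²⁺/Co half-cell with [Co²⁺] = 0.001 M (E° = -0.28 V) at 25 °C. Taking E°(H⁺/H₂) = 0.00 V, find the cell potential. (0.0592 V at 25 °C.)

0.16 V

The hydrogen couple is the cathode, so E°_cell = 0.28 V; n = 2.
[H⁺] = 10^(−3.57) = 2.7 × 10^-4 M, and Q = [Co²⁺]·P(H₂) / [H⁺]^2 = 1.38 × 10^4.
E = E° − (0.0592/2) log Q = 0.28 − (0.0592/2)(4.140) = 0.157 V.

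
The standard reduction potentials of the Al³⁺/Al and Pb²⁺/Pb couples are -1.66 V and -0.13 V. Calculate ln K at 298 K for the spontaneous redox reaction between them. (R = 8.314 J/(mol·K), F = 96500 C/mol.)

ln K = 357.6

E°_cell = -0.13 − (-1.66) = 1.53 V, with n = 6 electrons transferred.
At equilibrium E = 0, so the Nernst equation gives ln K = nFE°/RT = (6)(96500)(1.53)/((8.314)(298)) = 357.56.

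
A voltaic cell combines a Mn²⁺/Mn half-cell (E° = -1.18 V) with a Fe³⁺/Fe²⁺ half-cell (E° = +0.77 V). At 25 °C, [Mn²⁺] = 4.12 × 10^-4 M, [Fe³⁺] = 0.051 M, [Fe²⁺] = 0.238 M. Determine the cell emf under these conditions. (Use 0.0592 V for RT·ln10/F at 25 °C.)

The Fe³⁺/Fe²⁺ couple has the higher reduction potential and acts as the cathode, so E°_cell = +0.77 − (-1.18) = 1.95 V.
Balancing electrons gives n = 2; the reaction quotient is Q = [Mn²⁺]·[Fe²⁺]^2/[Fe³⁺]^2 = 0.00897.
At 25 °C, E = E° − (0.0592/n) log Q = 1.95 − (0.0592/2)(-2.047) = 1.950 + 0.061 = 2.011 V.

2.01 V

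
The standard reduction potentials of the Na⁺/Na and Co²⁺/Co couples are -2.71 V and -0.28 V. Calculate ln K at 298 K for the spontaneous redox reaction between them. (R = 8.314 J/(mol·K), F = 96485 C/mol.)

ln K = 189.3

E°_cell = -0.28 − (-2.71) = 2.43 V, with n = 2 electrons transferred.
At equilibrium E = 0, so the Nernst equation gives ln K = nFE°/RT = (2)(96485)(2.43)/((8.314)(298)) = 189.26.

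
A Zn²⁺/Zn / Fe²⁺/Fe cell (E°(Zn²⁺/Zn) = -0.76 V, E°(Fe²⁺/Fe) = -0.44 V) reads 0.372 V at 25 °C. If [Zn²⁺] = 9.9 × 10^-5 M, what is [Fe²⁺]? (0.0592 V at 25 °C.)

From the Nernst equation, log Q = n(E° − E)/0.0592 = 2(0.32 − 0.372)/0.0592 = -1.757, so Q = 0.0175.
With Q = [Zn²⁺]/[Fe²⁺] and the known concentrations, [Fe²⁺] in the denominator gives [Fe²⁺] = 0.0057 M.

0.0057 M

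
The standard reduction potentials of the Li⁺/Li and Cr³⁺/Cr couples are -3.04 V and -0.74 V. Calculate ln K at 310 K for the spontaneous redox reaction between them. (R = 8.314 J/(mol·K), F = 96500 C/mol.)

ln K = 258.3

E°_cell = -0.74 − (-3.04) = 2.30 V, with n = 3 electrons transferred.
At equilibrium E = 0, so the Nernst equation gives ln K = nFE°/RT = (3)(96500)(2.30)/((8.314)(310)) = 258.35.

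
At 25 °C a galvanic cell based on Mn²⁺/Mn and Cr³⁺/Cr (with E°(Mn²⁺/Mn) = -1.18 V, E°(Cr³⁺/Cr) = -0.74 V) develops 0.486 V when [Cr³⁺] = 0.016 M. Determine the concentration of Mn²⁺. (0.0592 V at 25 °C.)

From the Nernst equation, log Q = n(E° − E)/0.0592 = 6(0.44 − 0.486)/0.0592 = -4.662, so Q = 2.18 × 10^-5.
With Q = [Mn²⁺]^3/[Cr³⁺]^2 and the known concentrations, [Mn²⁺]^3 in the numerator gives [Mn²⁺] = 0.0018 M.

0.0018 M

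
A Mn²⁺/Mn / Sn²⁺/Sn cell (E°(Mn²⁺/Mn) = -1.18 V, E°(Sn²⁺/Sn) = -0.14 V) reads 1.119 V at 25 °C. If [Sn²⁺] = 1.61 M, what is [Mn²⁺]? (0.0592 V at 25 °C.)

From the Nernst equation, log Q = n(E° − E)/0.0592 = 2(1.04 − 1.119)/0.0592 = -2.669, so Q = 0.00214.
With Q = [Mn²⁺]/[Sn²⁺] and the known concentrations, [Mn²⁺] in the numerator gives [Mn²⁺] = 0.0035 M.

0.0035 M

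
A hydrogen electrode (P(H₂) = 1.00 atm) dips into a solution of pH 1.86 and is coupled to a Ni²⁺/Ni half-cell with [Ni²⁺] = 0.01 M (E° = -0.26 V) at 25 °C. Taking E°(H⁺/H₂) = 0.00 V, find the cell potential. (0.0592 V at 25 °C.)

0.21 V

The hydrogen couple is the cathode, so E°_cell = 0.26 V; n = 2.
[H⁺] = 10^(−1.86) = 0.014 M, and Q = [Ni²⁺]·P(H₂) / [H⁺]^2 = 52.5.
E = E° − (0.0592/2) log Q = 0.26 − (0.0592/2)(1.720) = 0.209 V.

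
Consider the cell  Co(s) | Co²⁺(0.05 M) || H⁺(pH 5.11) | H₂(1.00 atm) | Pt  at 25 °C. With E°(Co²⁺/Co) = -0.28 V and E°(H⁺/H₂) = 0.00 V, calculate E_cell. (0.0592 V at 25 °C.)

0.016 V

The hydrogen couple is the cathode, so E°_cell = 0.28 V; n = 2.
[H⁺] = 10^(−5.11) = 7.8 × 10^-6 M, and Q = [Co²⁺]·P(H₂) / [H⁺]^2 = 8.3 × 10^8.
E = E° − (0.0592/2) log Q = 0.28 − (0.0592/2)(8.919) = 0.016 V.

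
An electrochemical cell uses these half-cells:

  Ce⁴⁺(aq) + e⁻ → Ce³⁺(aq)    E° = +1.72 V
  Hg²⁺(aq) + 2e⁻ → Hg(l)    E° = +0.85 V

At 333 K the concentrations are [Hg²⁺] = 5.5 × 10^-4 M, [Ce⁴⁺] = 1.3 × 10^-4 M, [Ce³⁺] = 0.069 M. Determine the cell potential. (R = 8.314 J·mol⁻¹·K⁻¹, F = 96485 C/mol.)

The Ce⁴⁺/Ce³⁺ couple has the higher reduction potential and acts as the cathode, so E°_cell = +1.72 − (+0.85) = 0.87 V.
Balancing electrons gives n = 2; the reaction quotient is Q = [Hg²⁺]·[Ce³⁺]^2/[Ce⁴⁺]^2 = 155.
E = E° − (RT/nF) ln Q = 0.87 − (8.314×333)/(2×96485) × (5.043) = 0.870 − 0.072 = 0.798 V.

0.798 V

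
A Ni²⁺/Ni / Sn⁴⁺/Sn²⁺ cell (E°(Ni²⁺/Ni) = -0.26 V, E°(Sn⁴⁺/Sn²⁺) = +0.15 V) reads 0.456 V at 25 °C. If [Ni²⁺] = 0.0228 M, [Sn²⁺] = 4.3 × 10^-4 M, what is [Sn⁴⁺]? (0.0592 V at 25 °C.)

From the Nernst equation, log Q = n(E° − E)/0.0592 = 2(0.41 − 0.456)/0.0592 = -1.554, so Q = 0.0279.
With Q = [Ni²⁺]·[Sn²⁺]/[Sn⁴⁺] and the known concentrations, [Sn⁴⁺] in the denominator gives [Sn⁴⁺] = 3.5 × 10^-4 M.

3.5 × 10^-4 M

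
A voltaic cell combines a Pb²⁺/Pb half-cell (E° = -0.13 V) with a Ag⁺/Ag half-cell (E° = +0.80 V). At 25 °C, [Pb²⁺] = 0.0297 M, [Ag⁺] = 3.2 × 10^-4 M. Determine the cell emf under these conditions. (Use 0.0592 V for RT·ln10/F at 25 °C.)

The Ag⁺/Ag couple has the higher reduction potential and acts as the cathode, so E°_cell = +0.80 − (-0.13) = 0.93 V.
Balancing electrons gives n = 2; the reaction quotient is Q = [Pb²⁺]/[Ag⁺]^2 = 2.9 × 10^5.
At 25 °C, E = E° − (0.0592/n) log Q = 0.93 − (0.0592/2)(5.462) = 0.930 − 0.162 = 0.768 V.

0.768 V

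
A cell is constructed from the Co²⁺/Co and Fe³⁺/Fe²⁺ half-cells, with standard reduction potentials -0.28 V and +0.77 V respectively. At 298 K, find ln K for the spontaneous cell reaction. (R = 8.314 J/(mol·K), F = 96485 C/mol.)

ln K = 81.8

E°_cell = +0.77 − (-0.28) = 1.05 V, with n = 2 electrons transferred.
At equilibrium E = 0, so the Nernst equation gives ln K = nFE°/RT = (2)(96485)(1.05)/((8.314)(298)) = 81.78.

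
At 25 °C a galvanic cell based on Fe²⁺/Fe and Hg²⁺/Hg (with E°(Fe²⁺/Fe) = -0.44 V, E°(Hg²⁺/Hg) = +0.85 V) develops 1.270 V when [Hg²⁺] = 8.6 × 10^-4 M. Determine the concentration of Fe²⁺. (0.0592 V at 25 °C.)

0.0041 M

From the Nernst equation, log Q = n(E° − E)/0.0592 = 2(1.29 − 1.270)/0.0592 = 0.676, so Q = 4.74.
With Q = [Fe²⁺]/[Hg²⁺] and the known concentrations, [Fe²⁺] in the numerator gives [Fe²⁺] = 0.0041 M.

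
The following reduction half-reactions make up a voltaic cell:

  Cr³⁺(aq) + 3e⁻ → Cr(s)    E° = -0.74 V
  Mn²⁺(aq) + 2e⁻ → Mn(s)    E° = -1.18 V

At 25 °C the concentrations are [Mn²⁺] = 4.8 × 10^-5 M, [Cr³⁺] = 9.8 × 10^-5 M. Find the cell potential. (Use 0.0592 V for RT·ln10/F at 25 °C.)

The Cr³⁺/Cr couple has the higher reduction potential and acts as the cathode, so E°_cell = -0.74 − (-1.18) = 0.44 V.
Balancing electrons gives n = 6; the reaction quotient is Q = [Mn²⁺]^3/[Cr³⁺]^2 = 1.15 × 10^-5.
At 25 °C, E = E° − (0.0592/n) log Q = 0.44 − (0.0592/6)(-4.939) = 0.440 + 0.049 = 0.489 V.

0.489 V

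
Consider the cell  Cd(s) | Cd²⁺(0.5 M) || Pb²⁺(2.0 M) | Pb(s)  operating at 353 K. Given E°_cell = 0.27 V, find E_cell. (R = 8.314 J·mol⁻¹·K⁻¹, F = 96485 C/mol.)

0.291 V

Balancing electrons gives n = 2; the reaction quotient is Q = [Cd²⁺]/[Pb²⁺] = 0.250.
E = E° − (RT/nF) ln Q = 0.27 − (8.314×353)/(2×96485) × (-1.386) = 0.270 + 0.021 = 0.291 V.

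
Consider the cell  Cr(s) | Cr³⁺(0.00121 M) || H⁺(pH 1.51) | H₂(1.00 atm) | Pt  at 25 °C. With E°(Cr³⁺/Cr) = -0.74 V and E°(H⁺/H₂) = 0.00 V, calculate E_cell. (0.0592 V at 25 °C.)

The hydrogen couple is the cathode, so E°_cell = 0.74 V; n = 6.
[H⁺] = 10^(−1.51) = 0.031 M, and Q = [Cr³⁺]^2·P(H₂)^3 / [H⁺]^6 = 1680.
E = E° − (0.0592/6) log Q = 0.74 − (0.0592/6)(3.226) = 0.708 V.

0.71 V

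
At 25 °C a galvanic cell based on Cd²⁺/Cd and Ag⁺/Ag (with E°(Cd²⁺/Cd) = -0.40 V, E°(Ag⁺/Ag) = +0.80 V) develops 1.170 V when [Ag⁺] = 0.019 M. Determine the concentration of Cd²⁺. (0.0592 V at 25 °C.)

From the Nernst equation, log Q = n(E° − E)/0.0592 = 2(1.20 − 1.170)/0.0592 = 1.014, so Q = 10.3.
With Q = [Cd²⁺]/[Ag⁺]^2 and the known concentrations, [Cd²⁺] in the numerator gives [Cd²⁺] = 0.0037 M.

0.0037 M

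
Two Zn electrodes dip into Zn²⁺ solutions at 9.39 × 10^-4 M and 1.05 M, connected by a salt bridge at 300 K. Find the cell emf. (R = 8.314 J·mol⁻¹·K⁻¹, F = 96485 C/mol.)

Both half-cells are Zn²⁺/Zn, so E°_cell = 0. The concentrated side is the cathode; the cell reaction moves Zn²⁺ from high to low concentration with n = 2.
Q = [Zn²⁺]_dilute/[Zn²⁺]_conc = 9.39 × 10^-4/1.05 = 8.94 × 10^-4.
E = 0 − (RT/nF) ln Q = −((8.314×300)/(2×96485))(-7.019) = 0.0907 V.

0.091 V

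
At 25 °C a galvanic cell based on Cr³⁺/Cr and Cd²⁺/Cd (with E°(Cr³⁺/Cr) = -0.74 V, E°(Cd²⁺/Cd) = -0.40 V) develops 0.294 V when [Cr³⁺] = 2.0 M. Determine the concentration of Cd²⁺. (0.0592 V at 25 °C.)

From the Nernst equation, log Q = n(E° − E)/0.0592 = 6(0.34 − 0.294)/0.0592 = 4.662, so Q = 4.59 × 10^4.
With Q = [Cr³⁺]^2/[Cd²⁺]^3 and the known concentrations, [Cd²⁺]^3 in the denominator gives [Cd²⁺] = 0.044 M.

0.044 M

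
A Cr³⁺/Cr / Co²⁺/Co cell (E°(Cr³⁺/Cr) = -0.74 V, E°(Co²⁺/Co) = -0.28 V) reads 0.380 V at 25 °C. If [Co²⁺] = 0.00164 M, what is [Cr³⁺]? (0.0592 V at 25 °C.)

0.75 M

From the Nernst equation, log Q = n(E° − E)/0.0592 = 6(0.46 − 0.380)/0.0592 = 8.108, so Q = 1.28 × 10^8.
With Q = [Cr³⁺]^2/[Co²⁺]^3 and the known concentrations, [Cr³⁺]^2 in the numerator gives [Cr³⁺] = 0.75 M.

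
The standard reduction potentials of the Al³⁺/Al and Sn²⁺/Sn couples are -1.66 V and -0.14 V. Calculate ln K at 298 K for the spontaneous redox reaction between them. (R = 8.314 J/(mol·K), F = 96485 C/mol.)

ln K = 355.2

E°_cell = -0.14 − (-1.66) = 1.52 V, with n = 6 electrons transferred.
At equilibrium E = 0, so the Nernst equation gives ln K = nFE°/RT = (6)(96485)(1.52)/((8.314)(298)) = 355.16.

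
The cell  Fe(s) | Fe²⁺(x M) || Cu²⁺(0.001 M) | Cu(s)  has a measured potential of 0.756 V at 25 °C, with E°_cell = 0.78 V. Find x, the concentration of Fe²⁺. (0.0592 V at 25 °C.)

0.0065 M

From the Nernst equation, log Q = n(E° − E)/0.0592 = 2(0.78 − 0.756)/0.0592 = 0.811, so Q = 6.47.
With Q = [Fe²⁺]/[Cu²⁺] and the known concentrations, [Fe²⁺] in the numerator gives [Fe²⁺] = 0.0065 M.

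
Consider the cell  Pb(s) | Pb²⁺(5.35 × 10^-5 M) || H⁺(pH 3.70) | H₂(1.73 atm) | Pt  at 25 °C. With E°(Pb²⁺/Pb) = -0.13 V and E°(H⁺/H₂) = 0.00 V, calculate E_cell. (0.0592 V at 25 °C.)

0.030 V

The hydrogen couple is the cathode, so E°_cell = 0.13 V; n = 2.
[H⁺] = 10^(−3.70) = 2 × 10^-4 M, and Q = [Pb²⁺]·P(H₂) / [H⁺]^2 = 2320.
E = E° − (0.0592/2) log Q = 0.13 − (0.0592/2)(3.366) = 0.030 V.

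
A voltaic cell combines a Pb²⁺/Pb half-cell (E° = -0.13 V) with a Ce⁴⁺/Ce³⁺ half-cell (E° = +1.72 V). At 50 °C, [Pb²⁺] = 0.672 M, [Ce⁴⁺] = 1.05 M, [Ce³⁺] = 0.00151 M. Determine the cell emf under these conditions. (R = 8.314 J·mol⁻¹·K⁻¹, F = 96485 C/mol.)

2.04 V

The Ce⁴⁺/Ce³⁺ couple has the higher reduction potential and acts as the cathode, so E°_cell = +1.72 − (-0.13) = 1.85 V.
Balancing electrons gives n = 2; the reaction quotient is Q = [Pb²⁺]·[Ce³⁺]^2/[Ce⁴⁺]^2 = 1.39 × 10^-6.
E = E° − (RT/nF) ln Q = 1.85 − (8.314×323)/(2×96485) × (-13.486) = 1.850 + 0.188 = 2.038 V.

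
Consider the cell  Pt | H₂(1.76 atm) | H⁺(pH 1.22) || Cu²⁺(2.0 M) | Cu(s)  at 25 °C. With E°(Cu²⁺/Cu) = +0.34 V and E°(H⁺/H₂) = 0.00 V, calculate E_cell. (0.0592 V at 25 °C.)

The Cu²⁺/Cu couple is the cathode, so E°_cell = 0.34 V; n = 2.
[H⁺] = 10^(−1.22) = 0.060 M, and Q = [H⁺]^2 / ([Cu²⁺]·P(H₂)) = 0.00103.
E = E° − (0.0592/2) log Q = 0.34 − (0.0592/2)(-2.987) = 0.428 V.

0.43 V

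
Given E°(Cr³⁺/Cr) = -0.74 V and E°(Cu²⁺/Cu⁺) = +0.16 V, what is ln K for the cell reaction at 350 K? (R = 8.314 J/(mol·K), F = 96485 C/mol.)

ln K = 89.5

E°_cell = +0.16 − (-0.74) = 0.90 V, with n = 3 electrons transferred.
At equilibrium E = 0, so the Nernst equation gives ln K = nFE°/RT = (3)(96485)(0.90)/((8.314)(350)) = 89.53.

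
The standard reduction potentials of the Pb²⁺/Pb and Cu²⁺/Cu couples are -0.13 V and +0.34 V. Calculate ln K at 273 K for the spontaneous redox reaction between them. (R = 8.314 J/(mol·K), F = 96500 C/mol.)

E°_cell = +0.34 − (-0.13) = 0.47 V, with n = 2 electrons transferred.
At equilibrium E = 0, so the Nernst equation gives ln K = nFE°/RT = (2)(96500)(0.47)/((8.314)(273)) = 39.97.

ln K = 40.0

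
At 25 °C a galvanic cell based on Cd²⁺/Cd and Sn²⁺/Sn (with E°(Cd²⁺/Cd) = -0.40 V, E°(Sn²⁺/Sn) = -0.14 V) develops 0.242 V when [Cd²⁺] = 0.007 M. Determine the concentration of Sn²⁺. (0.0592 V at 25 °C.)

From the Nernst equation, log Q = n(E° − E)/0.0592 = 2(0.26 − 0.242)/0.0592 = 0.608, so Q = 4.06.
With Q = [Cd²⁺]/[Sn²⁺] and the known concentrations, [Sn²⁺] in the denominator gives [Sn²⁺] = 0.0017 M.

0.0017 M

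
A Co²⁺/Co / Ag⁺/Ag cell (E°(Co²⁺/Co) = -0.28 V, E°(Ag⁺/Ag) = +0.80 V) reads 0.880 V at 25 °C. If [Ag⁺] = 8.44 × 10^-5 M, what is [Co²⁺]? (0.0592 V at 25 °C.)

From the Nernst equation, log Q = n(E° − E)/0.0592 = 2(1.08 − 0.880)/0.0592 = 6.757, so Q = 5.71 × 10^6.
With Q = [Co²⁺]/[Ag⁺]^2 and the known concentrations, [Co²⁺] in the numerator gives [Co²⁺] = 0.041 M.

0.041 M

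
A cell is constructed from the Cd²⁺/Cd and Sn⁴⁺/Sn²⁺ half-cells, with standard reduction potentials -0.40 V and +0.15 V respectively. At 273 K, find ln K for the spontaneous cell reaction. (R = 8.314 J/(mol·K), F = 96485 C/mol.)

E°_cell = +0.15 − (-0.40) = 0.55 V, with n = 2 electrons transferred.
At equilibrium E = 0, so the Nernst equation gives ln K = nFE°/RT = (2)(96485)(0.55)/((8.314)(273)) = 46.76.

ln K = 46.8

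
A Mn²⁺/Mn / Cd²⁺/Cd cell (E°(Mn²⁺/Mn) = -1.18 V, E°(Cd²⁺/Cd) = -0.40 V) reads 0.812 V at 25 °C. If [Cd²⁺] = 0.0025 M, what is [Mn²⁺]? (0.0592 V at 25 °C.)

From the Nernst equation, log Q = n(E° − E)/0.0592 = 2(0.78 − 0.812)/0.0592 = -1.081, so Q = 0.0830.
With Q = [Mn²⁺]/[Cd²⁺] and the known concentrations, [Mn²⁺] in the numerator gives [Mn²⁺] = 2.1 × 10^-4 M.

2.1 × 10^-4 M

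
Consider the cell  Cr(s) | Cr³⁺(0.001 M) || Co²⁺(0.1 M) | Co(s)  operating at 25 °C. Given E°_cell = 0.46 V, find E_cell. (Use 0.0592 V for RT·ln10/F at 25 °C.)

0.490 V

Balancing electrons gives n = 6; the reaction quotient is Q = [Cr³⁺]^2/[Co²⁺]^3 = 0.00100.
At 25 °C, E = E° − (0.0592/n) log Q = 0.46 − (0.0592/6)(-3.000) = 0.460 + 0.030 = 0.490 V.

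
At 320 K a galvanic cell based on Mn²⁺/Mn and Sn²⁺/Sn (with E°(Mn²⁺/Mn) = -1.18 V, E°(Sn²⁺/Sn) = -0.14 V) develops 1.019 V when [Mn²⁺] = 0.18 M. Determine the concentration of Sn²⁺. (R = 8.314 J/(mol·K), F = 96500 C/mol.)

0.039 M

From the Nernst equation, ln Q = nF(E° − E)/RT = 2×96500×(1.04 − 1.019)/(8.314×320) = 1.523, so Q = 4.59.
With Q = [Mn²⁺]/[Sn²⁺] and the known concentrations, [Sn²⁺] in the denominator gives [Sn²⁺] = 0.039 M.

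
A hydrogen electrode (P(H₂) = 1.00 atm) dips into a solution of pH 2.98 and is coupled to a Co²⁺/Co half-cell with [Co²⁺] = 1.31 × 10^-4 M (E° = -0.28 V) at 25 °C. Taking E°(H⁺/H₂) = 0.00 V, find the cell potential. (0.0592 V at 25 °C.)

0.22 V

The hydrogen couple is the cathode, so E°_cell = 0.28 V; n = 2.
[H⁺] = 10^(−2.98) = 0.0010 M, and Q = [Co²⁺]·P(H₂) / [H⁺]^2 = 119.
E = E° − (0.0592/2) log Q = 0.28 − (0.0592/2)(2.077) = 0.219 V.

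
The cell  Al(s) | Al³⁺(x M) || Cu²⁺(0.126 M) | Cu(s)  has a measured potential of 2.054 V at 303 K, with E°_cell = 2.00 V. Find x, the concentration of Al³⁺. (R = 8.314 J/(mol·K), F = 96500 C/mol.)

From the Nernst equation, ln Q = nF(E° − E)/RT = 6×96500×(2.00 − 2.054)/(8.314×303) = -12.411, so Q = 4.07 × 10^-6.
With Q = [Al³⁺]^2/[Cu²⁺]^3 and the known concentrations, [Al³⁺]^2 in the numerator gives [Al³⁺] = 9 × 10^-5 M.

9 × 10^-5 M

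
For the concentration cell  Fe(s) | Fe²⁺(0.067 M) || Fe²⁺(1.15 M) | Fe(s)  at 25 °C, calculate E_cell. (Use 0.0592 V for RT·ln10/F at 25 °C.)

Both half-cells are Fe²⁺/Fe, so E°_cell = 0. The concentrated side is the cathode; the cell reaction moves Fe²⁺ from high to low concentration with n = 2.
Q = [Fe²⁺]_dilute/[Fe²⁺]_conc = 0.067/1.15 = 0.0583.
E = 0 − (0.0592/2) log Q = −(0.0592/2)(-1.235) = 0.0366 V.

0.037 V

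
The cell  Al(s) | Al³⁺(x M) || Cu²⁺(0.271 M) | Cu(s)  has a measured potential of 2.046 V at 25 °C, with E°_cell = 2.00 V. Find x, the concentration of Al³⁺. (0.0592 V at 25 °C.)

6.6 × 10^-4 M

From the Nernst equation, log Q = n(E° − E)/0.0592 = 6(2.00 − 2.046)/0.0592 = -4.662, so Q = 2.18 × 10^-5.
With Q = [Al³⁺]^2/[Cu²⁺]^3 and the known concentrations, [Al³⁺]^2 in the numerator gives [Al³⁺] = 6.6 × 10^-4 M.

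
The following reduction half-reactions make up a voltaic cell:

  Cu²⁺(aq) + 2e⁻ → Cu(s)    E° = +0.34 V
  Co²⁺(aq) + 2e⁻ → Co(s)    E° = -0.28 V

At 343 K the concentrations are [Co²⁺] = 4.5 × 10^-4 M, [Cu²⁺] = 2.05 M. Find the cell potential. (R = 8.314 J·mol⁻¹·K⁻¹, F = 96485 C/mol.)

The Cu²⁺/Cu couple has the higher reduction potential and acts as the cathode, so E°_cell = +0.34 − (-0.28) = 0.62 V.
Balancing electrons gives n = 2; the reaction quotient is Q = [Co²⁺]/[Cu²⁺] = 2.2 × 10^-4.
E = E° − (RT/nF) ln Q = 0.62 − (8.314×343)/(2×96485) × (-8.424) = 0.620 + 0.124 = 0.744 V.

0.744 V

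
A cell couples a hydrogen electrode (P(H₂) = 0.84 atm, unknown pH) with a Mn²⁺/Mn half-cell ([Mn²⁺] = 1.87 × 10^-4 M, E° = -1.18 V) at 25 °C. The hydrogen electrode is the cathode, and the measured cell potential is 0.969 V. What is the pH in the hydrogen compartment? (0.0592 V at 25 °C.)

E°_cell = 1.18 V and n = 2.
log Q = n(E° − E)/0.0592 = 2×(1.18 − 0.969)/0.0592 = 7.128.
With Q = [Mn²⁺]·P(H₂) / [H⁺]^2, solving for [H⁺] gives log[H⁺] = -5.466, so pH = 5.47.

pH = 5.47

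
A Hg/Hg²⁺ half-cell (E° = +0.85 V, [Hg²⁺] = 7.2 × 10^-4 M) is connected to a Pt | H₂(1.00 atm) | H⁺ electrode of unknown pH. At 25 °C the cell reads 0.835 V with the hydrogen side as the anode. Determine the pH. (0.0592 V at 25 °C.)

E°_cell = 0.85 V and n = 2.
log Q = n(E° − E)/0.0592 = 2×(0.85 − 0.835)/0.0592 = 0.507.
With Q = [H⁺]^2 / ([Hg²⁺]·P(H₂)), solving for [H⁺] gives log[H⁺] = -1.318, so pH = 1.32.

pH = 1.32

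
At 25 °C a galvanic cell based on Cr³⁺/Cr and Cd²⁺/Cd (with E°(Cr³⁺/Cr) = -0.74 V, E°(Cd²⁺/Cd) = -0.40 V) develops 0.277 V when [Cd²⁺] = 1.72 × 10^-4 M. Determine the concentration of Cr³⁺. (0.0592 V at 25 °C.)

From the Nernst equation, log Q = n(E° − E)/0.0592 = 6(0.34 − 0.277)/0.0592 = 6.385, so Q = 2.43 × 10^6.
With Q = [Cr³⁺]^2/[Cd²⁺]^3 and the known concentrations, [Cr³⁺]^2 in the numerator gives [Cr³⁺] = 0.0035 M.

0.0035 M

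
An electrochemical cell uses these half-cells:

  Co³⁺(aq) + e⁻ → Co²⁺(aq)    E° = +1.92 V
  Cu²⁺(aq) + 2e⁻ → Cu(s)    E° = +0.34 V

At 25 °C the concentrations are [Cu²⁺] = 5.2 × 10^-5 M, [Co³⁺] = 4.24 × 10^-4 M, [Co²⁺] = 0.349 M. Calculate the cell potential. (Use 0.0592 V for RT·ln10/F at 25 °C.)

1.53 V

The Co³⁺/Co²⁺ couple has the higher reduction potential and acts as the cathode, so E°_cell = +1.92 − (+0.34) = 1.58 V.
Balancing electrons gives n = 2; the reaction quotient is Q = [Cu²⁺]·[Co²⁺]^2/[Co³⁺]^2 = 35.2.
At 25 °C, E = E° − (0.0592/n) log Q = 1.58 − (0.0592/2)(1.547) = 1.580 − 0.046 = 1.534 V.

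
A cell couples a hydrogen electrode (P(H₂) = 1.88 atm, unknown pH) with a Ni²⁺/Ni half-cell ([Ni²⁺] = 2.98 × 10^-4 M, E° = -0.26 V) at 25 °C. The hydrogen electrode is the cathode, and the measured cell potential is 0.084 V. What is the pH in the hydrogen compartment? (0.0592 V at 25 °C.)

E°_cell = 0.26 V and n = 2.
log Q = n(E° − E)/0.0592 = 2×(0.26 − 0.084)/0.0592 = 5.946.
With Q = [Ni²⁺]·P(H₂) / [H⁺]^2, solving for [H⁺] gives log[H⁺] = -4.599, so pH = 4.60.

pH = 4.60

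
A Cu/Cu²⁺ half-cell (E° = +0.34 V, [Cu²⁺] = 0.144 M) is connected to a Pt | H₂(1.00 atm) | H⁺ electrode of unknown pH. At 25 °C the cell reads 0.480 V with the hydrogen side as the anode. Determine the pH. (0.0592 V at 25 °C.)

E°_cell = 0.34 V and n = 2.
log Q = n(E° − E)/0.0592 = 2×(0.34 − 0.480)/0.0592 = -4.730.
With Q = [H⁺]^2 / ([Cu²⁺]·P(H₂)), solving for [H⁺] gives log[H⁺] = -2.786, so pH = 2.79.

pH = 2.79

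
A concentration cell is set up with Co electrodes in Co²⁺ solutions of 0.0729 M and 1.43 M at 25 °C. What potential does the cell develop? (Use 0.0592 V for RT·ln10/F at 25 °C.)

Both half-cells are Co²⁺/Co, so E°_cell = 0. The concentrated side is the cathode; the cell reaction moves Co²⁺ from high to low concentration with n = 2.
Q = [Co²⁺]_dilute/[Co²⁺]_conc = 0.0729/1.43 = 0.0510.
E = 0 − (0.0592/2) log Q = −(0.0592/2)(-1.293) = 0.0383 V.

0.038 V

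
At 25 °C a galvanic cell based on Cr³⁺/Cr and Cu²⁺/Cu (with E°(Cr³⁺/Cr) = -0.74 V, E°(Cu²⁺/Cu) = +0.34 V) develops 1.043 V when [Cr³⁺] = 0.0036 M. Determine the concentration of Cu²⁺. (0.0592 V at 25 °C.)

From the Nernst equation, log Q = n(E° − E)/0.0592 = 6(1.08 − 1.043)/0.0592 = 3.750, so Q = 5620.
With Q = [Cr³⁺]^2/[Cu²⁺]^3 and the known concentrations, [Cu²⁺]^3 in the denominator gives [Cu²⁺] = 0.0013 M.

0.0013 M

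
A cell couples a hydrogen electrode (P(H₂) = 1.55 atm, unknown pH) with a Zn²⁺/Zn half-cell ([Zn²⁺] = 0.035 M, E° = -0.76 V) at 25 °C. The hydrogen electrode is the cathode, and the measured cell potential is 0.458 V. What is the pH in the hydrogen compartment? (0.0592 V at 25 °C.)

E°_cell = 0.76 V and n = 2.
log Q = n(E° − E)/0.0592 = 2×(0.76 − 0.458)/0.0592 = 10.203.
With Q = [Zn²⁺]·P(H₂) / [H⁺]^2, solving for [H⁺] gives log[H⁺] = -5.734, so pH = 5.73.

pH = 5.73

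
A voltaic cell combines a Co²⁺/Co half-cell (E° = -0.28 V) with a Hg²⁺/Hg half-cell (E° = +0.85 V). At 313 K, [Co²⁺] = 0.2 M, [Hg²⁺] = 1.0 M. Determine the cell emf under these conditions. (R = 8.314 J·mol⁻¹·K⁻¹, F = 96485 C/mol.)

The Hg²⁺/Hg couple has the higher reduction potential and acts as the cathode, so E°_cell = +0.85 − (-0.28) = 1.13 V.
Balancing electrons gives n = 2; the reaction quotient is Q = [Co²⁺]/[Hg²⁺] = 0.200.
E = E° − (RT/nF) ln Q = 1.13 − (8.314×313)/(2×96485) × (-1.609) = 1.130 + 0.022 = 1.152 V.

1.15 V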